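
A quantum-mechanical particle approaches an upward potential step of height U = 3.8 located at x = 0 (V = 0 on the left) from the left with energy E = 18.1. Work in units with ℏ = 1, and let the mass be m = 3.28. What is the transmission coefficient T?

T = 0.997

The wavenumbers are k₁ = √(2mE)/ℏ = 10.90 on the left and k₂ = √(2m(E − U))/ℏ = 9.685 on the right.
Continuity of ψ and ψ′ at the step yields the reflection amplitude r = (k₁ − k₂)/(k₁ + k₂) = 0.05885; thus R = |r|² = 0.003463, T = 0.9965.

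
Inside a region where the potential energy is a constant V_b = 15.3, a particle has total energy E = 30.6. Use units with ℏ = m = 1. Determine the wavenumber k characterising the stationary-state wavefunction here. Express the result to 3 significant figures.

With E > V_b the solution is oscillatory, ψ ∝ e^{±ikx} with k = √(2m(E − V_b))/ℏ.
k = √(2 × 1 × 15.3) = 5.532.

k = 5.53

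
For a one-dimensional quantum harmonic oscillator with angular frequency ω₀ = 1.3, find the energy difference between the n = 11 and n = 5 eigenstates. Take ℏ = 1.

E_n = ℏω₀(n + ½), so ΔE = (11 − 5) ℏω₀ = 6 × 1.3 = 7.800.

ΔE = 7.80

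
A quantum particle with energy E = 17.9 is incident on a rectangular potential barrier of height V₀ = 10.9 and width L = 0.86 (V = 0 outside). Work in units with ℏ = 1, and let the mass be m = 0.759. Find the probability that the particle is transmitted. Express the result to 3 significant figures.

E > V₀: inside the barrier k₂ = √(2m(E − V₀))/ℏ = 3.260, k₂L = 2.803.
T = [1 + V₀² sin²(k₂L) / (4E(E − V₀))]⁻¹ = 1/1.026 = 0.975.

T = 0.975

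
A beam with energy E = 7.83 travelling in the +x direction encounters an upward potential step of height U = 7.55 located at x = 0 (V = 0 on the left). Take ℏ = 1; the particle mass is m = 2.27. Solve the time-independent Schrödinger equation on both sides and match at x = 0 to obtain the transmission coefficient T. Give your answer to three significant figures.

The wavenumbers are k₁ = √(2mE)/ℏ = 5.962 on the left and k₂ = √(2m(E − U))/ℏ = 1.127 on the right.
Matching ψ and ψ′ at x = 0 gives r = (k₁ − k₂)/(k₁ + k₂), so R = r² = 0.4650 and T = 1 − R = 0.5350.

T = 0.535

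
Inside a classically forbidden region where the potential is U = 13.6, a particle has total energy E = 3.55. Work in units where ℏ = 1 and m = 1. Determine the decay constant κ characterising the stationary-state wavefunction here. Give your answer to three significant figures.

κ = 4.48

Since E < U the TISE in this region is ψ'' = κ²ψ with κ = √(2m(U − E))/ℏ.
κ = √(2 × 1 × 10.05) = 4.483.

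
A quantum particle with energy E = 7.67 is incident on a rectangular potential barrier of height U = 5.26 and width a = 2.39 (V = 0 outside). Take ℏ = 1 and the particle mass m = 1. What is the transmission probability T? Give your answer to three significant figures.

T = 0.783

Above the barrier the interior wavenumber is k₂ = √(2m(E − U))/ℏ = 2.195, giving phase k₂a = 5.247.
T = [1 + U² sin²(k₂a) / (4E(E − U))]⁻¹ = 1/1.277 = 0.783.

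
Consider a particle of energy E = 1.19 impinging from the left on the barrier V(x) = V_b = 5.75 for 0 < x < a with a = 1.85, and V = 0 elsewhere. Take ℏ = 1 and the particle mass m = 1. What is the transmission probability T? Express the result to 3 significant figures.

T = 0.0000369

Since E < V_b the interior solution is evanescent with decay constant κ = √(2m(V_b − E))/ℏ = 3.020.
κa = 5.587, sinh(κa) = 133.4.
The exact tunnelling result is T⁻¹ = 1 + V_b² sinh²(κa) / [4E(V_b − E)] = 27130, so T = 0.0000369.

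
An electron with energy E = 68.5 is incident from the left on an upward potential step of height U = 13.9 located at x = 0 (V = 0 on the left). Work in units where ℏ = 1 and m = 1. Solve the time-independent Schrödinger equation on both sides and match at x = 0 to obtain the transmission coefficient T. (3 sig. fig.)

T = 0.997

The wavenumbers are k₁ = √(2mE)/ℏ = 11.70 on the left and k₂ = √(2m(E − U))/ℏ = 10.45 on the right.
Matching ψ and ψ′ at x = 0 gives r = (k₁ − k₂)/(k₁ + k₂), so R = r² = 0.003208 and T = 1 − R = 0.9968.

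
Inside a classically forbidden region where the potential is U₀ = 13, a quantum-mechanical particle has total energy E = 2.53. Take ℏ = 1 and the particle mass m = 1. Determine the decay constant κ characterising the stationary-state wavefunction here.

Since E < U₀ the TISE in this region is ψ'' = κ²ψ with κ = √(2m(U₀ − E))/ℏ.
κ = √(2 × 1 × 10.47) = 4.576.

κ = 4.58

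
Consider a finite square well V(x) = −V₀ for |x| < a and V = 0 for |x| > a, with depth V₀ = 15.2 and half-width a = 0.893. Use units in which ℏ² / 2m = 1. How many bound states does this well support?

N = 3

Define the well-strength parameter z₀ = (a/ℏ)√(2mV₀) = 0.893 × √(2·0.5·15.2) = 3.482.
The even/odd transcendental equations gain one root per π/2 in z₀, giving N = 1 + ⌊2z₀/π⌋ = 1 + ⌊2.216⌋ = 3.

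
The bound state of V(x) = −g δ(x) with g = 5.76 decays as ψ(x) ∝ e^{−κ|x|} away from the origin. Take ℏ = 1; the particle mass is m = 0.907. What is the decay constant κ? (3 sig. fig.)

Integrating the TISE across x = 0 gives the cusp condition ψ'(0⁺) − ψ'(0⁻) = −(2mg/ℏ²)ψ(0).
With ψ ∝ e^{−κ|x|} this yields −2κ = −2mg/ℏ², so κ = mg/ℏ² = 5.224.

κ = 5.22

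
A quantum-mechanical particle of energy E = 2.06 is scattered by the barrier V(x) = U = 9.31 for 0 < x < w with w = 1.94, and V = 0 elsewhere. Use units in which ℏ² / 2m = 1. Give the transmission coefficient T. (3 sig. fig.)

E < U: inside the barrier ψ ∝ e^{±κx} with κ = √(2m(U − E))/ℏ = 2.693.
κw = 5.224, sinh(κw) = 92.80.
Matching ψ, ψ′ at both faces gives T = [1 + U² sinh²(κw) / (4E(U − E))]⁻¹ = 1/12500 = 0.0000800.

T = 0.0000800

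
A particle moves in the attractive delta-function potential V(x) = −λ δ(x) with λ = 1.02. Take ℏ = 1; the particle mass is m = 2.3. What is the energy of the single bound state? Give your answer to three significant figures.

E = -1.20

For x ≠ 0 the bound state is ψ ∝ e^{−κ|x|}; integrating the TISE across the delta gives the cusp condition 2κ = 2mλ/ℏ², so κ = 2.346.
Then E = −ℏ²κ²/(2m) = −mλ²/(2ℏ²) = -1.196.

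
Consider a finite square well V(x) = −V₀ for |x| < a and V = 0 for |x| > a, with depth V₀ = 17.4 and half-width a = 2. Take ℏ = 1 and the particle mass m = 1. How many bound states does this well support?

N = 8

The dimensionless depth is z₀ = a√(2mV₀)/ℏ = 2 × √(34.80) = 11.80.
The even/odd transcendental equations gain one root per π/2 in z₀, giving N = 1 + ⌊2z₀/π⌋ = 1 + ⌊7.511⌋ = 8.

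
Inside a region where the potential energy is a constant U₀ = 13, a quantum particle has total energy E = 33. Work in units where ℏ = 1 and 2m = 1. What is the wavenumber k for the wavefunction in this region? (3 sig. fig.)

With E > U₀ the solution is oscillatory, ψ ∝ e^{±ikx} with k = √(2m(E − U₀))/ℏ.
k = √(2 × 0.5 × 20) = 4.472.

k = 4.47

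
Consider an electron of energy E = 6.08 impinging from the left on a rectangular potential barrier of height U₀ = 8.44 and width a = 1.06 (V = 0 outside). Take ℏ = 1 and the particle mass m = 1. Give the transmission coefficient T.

E < U₀: inside the barrier ψ ∝ e^{±κx} with κ = √(2m(U₀ − E))/ℏ = 2.173.
κa = 2.303, sinh(κa) = 4.952.
The exact tunnelling result is T⁻¹ = 1 + U₀² sinh²(κa) / [4E(U₀ − E)] = 31.43, so T = 0.0318.

T = 0.0318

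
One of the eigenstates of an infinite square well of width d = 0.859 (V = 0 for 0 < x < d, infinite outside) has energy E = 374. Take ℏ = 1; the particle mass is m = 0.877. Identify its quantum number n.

n = 7

From E_n = n²π²ℏ²/(2md²) invert to n = √(2md²E)/(πℏ).
n = (0.859/π) × √(2 × 0.877 × 374) = 7.003 → n = 7.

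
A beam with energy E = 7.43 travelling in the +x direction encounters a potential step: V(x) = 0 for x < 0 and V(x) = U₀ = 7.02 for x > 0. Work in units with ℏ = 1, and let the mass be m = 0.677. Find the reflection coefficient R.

On each side the TISE gives plane waves with k = √(2m(E − V))/ℏ: k₁ = √(2·0.677·7.43) = 3.172, k₂ = √(2·0.677·0.41) = 0.7451.
Continuity of ψ and ψ′ at the step yields the reflection amplitude r = (k₁ − k₂)/(k₁ + k₂) = 0.6196; thus R = |r|² = 0.3838, T = 0.6162.

R = 0.384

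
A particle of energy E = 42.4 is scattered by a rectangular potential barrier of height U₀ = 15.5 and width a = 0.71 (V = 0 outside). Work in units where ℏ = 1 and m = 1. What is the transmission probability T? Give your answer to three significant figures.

T = 0.961

Above the barrier the interior wavenumber is k₂ = √(2m(E − U₀))/ℏ = 7.335, giving phase k₂a = 5.208.
T = [1 + U₀² sin²(k₂a) / (4E(E − U₀))]⁻¹ = 1/1.041 = 0.961.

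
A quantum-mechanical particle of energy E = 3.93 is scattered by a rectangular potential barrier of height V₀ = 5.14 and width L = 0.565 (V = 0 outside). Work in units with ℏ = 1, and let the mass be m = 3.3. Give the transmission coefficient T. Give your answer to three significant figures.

T = 0.114

Since E < V₀ the interior solution is evanescent with decay constant κ = √(2m(V₀ − E))/ℏ = 2.826.
κL = 1.597, sinh(κL) = 2.367.
The exact tunnelling result is T⁻¹ = 1 + V₀² sinh²(κL) / [4E(V₀ − E)] = 8.782, so T = 0.114.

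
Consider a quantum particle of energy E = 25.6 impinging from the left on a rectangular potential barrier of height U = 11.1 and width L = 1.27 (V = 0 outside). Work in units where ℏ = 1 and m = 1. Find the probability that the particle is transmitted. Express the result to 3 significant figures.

E > U: inside the barrier k₂ = √(2m(E − U))/ℏ = 5.385, k₂L = 6.839.
Matching at both interfaces gives T⁻¹ = 1 + U² sin²(k₂L) / [4E(E − U)] = 1.023, hence T = 0.977.

T = 0.977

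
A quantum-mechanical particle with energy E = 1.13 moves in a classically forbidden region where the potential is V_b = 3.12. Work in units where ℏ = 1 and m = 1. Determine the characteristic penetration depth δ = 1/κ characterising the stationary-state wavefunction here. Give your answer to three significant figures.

Since E < V_b the TISE in this region is ψ'' = κ²ψ with κ = √(2m(V_b − E))/ℏ.
κ = √(2 × 1 × 1.99) = 1.995. The penetration depth is δ = 1/κ = 0.501.

δ = 0.501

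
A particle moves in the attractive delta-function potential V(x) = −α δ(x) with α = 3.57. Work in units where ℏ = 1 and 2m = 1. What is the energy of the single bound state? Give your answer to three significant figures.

E = -3.19

For x ≠ 0 the bound state is ψ ∝ e^{−κ|x|}; integrating the TISE across the delta gives the cusp condition 2κ = 2mα/ℏ², so κ = 1.785.
Then E = −ℏ²κ²/(2m) = −mα²/(2ℏ²) = -3.186.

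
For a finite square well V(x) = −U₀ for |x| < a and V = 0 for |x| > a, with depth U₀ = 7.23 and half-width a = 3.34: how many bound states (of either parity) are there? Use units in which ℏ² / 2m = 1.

N = 6

The dimensionless depth is z₀ = a√(2mU₀)/ℏ = 3.34 × √(7.230) = 8.981.
A new bound state (alternating even/odd) appears each time z₀ passes a multiple of π/2, so N = ⌊2z₀/π⌋ + 1 = ⌊5.717⌋ + 1 = 6.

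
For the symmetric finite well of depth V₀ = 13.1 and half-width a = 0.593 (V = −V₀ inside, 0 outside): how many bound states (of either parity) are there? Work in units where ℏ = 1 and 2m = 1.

Define the well-strength parameter z₀ = (a/ℏ)√(2mV₀) = 0.593 × √(2·0.5·13.1) = 2.146.
A new bound state (alternating even/odd) appears each time z₀ passes a multiple of π/2, so N = ⌊2z₀/π⌋ + 1 = ⌊1.366⌋ + 1 = 2.

N = 2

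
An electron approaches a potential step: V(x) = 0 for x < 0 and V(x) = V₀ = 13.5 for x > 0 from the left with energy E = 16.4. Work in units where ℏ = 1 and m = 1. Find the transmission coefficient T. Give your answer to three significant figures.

T = 0.834

On each side the TISE gives plane waves with k = √(2m(E − V))/ℏ: k₁ = √(2·1·16.4) = 5.727, k₂ = √(2·1·2.9) = 2.408.
Continuity of ψ and ψ′ at the step yields the reflection amplitude r = (k₁ − k₂)/(k₁ + k₂) = 0.4079; thus R = |r|² = 0.1664, T = 0.8336.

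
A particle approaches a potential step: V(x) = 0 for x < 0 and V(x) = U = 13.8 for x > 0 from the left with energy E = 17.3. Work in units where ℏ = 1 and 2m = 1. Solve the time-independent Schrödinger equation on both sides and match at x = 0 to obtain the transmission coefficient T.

T = 0.856

On each side the TISE gives plane waves with k = √(2m(E − V))/ℏ: k₁ = √(2·½·17.3) = 4.159, k₂ = √(2·½·3.5) = 1.871.
Matching ψ and ψ′ at x = 0 gives r = (k₁ − k₂)/(k₁ + k₂), so R = r² = 0.1440 and T = 1 − R = 0.8560.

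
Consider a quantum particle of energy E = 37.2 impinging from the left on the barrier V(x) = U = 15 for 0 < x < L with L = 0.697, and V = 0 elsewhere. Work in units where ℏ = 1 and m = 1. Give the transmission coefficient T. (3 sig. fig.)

Above the barrier the interior wavenumber is k₂ = √(2m(E − U))/ℏ = 6.663, giving phase k₂L = 4.644.
T = [1 + U² sin²(k₂L) / (4E(E − U))]⁻¹ = 1/1.068 = 0.937.

T = 0.937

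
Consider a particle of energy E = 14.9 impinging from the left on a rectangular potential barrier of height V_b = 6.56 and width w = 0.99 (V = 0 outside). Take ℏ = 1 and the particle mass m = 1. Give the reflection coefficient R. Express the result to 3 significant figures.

E > V_b: inside the barrier k₂ = √(2m(E − V_b))/ℏ = 4.084, k₂w = 4.043.
Matching at both interfaces gives T⁻¹ = 1 + V_b² sin²(k₂w) / [4E(E − V_b)] = 1.053, hence T = 0.949.
R = 1 − T = 0.0506.

R = 0.0506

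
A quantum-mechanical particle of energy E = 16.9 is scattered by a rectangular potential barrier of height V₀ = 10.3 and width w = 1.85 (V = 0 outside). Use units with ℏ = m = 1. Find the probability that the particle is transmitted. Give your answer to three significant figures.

Above the barrier the interior wavenumber is k₂ = √(2m(E − V₀))/ℏ = 3.633, giving phase k₂w = 6.721.
T = [1 + V₀² sin²(k₂w) / (4E(E − V₀))]⁻¹ = 1/1.043 = 0.959.

T = 0.959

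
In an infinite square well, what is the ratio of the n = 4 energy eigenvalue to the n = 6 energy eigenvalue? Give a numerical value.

Since E_n ∝ n², the ratio is (4/6)² = 0.444444.

0.444444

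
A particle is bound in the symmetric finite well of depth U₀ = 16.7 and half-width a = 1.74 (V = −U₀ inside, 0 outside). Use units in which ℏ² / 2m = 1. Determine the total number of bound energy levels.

The dimensionless depth is z₀ = a√(2mU₀)/ℏ = 1.74 × √(16.70) = 7.111.
The even/odd transcendental equations gain one root per π/2 in z₀, giving N = 1 + ⌊2z₀/π⌋ = 1 + ⌊4.527⌋ = 5.

N = 5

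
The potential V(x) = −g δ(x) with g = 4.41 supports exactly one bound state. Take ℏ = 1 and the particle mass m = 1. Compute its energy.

E = -9.72

The bound state is ψ(x) = √κ e^{−κ|x|}. The derivative jump ψ'(0⁺) − ψ'(0⁻) = −(2mg/ℏ²)ψ(0) fixes κ = mg/ℏ² = 4.410.
Then E = −ℏ²κ²/(2m) = −mg²/(2ℏ²) = -9.724.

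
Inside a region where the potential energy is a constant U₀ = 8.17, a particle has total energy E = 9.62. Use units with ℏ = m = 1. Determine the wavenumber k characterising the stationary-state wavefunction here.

With E > U₀ the solution is oscillatory, ψ ∝ e^{±ikx} with k = √(2m(E − U₀))/ℏ.
k = √(2 × 1 × 1.45) = 1.703.

k = 1.70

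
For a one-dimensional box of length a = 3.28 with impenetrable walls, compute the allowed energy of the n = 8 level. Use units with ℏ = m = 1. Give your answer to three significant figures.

The infinite-well eigenfunctions ψ_n = √(2/a) sin(nπx/a) vanish at both walls, giving E_n = n²π²ℏ²/(2ma²).
E_8 = 8² × π² / (2 × 1 × 3.28²) = 29.36.

E = 29.4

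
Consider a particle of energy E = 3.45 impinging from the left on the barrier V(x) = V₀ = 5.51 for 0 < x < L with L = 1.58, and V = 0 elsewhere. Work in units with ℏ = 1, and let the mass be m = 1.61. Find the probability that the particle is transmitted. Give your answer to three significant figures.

Since E < V₀ the interior solution is evanescent with decay constant κ = √(2m(V₀ − E))/ℏ = 2.575.
κL = 4.069, sinh(κL) = 29.25.
Matching ψ, ψ′ at both faces gives T = [1 + V₀² sinh²(κL) / (4E(V₀ − E))]⁻¹ = 1/914.7 = 0.00109.

T = 0.00109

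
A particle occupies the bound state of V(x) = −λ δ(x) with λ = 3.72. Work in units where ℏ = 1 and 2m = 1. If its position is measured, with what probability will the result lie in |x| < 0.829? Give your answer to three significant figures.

The normalised bound state is ψ = √κ e^{−κ|x|} with κ = mλ/ℏ² = 1.860.
P(|x| < d) = ∫_{−d}^{d} κ e^{−2κ|x|} dx = 1 − e^{−2κd} = 1 − e^{−3.084} = 0.9542.

P = 0.954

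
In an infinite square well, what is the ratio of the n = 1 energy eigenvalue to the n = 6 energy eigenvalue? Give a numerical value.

E_n = n²π²ℏ²/(2mL²) so the ratio is n₂²/n₁² = 1/36 = 0.0277778.

0.0277778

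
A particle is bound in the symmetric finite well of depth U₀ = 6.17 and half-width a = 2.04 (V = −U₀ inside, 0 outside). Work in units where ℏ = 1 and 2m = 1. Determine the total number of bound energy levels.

Define the well-strength parameter z₀ = (a/ℏ)√(2mU₀) = 2.04 × √(2·0.5·6.17) = 5.067.
The even/odd transcendental equations gain one root per π/2 in z₀, giving N = 1 + ⌊2z₀/π⌋ = 1 + ⌊3.226⌋ = 4.

N = 4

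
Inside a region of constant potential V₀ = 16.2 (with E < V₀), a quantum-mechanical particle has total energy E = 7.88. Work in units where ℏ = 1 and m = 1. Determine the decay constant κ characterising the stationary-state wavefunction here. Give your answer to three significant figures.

κ = 4.08

Since E < V₀ the TISE in this region is ψ'' = κ²ψ with κ = √(2m(V₀ − E))/ℏ.
κ = √(2 × 1 × 8.32) = 4.079.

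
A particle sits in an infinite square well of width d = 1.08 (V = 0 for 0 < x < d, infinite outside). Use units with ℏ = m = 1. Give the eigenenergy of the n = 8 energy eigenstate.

Requiring ψ(0) = ψ(d) = 0 quantises k = nπ/d, hence E_n = ℏ²k²/2m = n²π²ℏ²/(2md²).
E_8 = 8² × π² / (2 × 1 × 1.08²) = 270.8.

E = 271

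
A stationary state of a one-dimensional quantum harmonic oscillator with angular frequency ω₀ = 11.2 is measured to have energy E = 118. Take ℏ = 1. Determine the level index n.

Invert E_n = (n + ½)ℏω₀: n = E/ℏω₀ − ½ = 10.036, so n = 10.

n = 10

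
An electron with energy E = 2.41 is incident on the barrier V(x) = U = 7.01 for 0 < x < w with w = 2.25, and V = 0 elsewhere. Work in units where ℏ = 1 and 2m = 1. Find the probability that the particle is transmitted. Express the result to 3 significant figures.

Since E < U the interior solution is evanescent with decay constant κ = √(2m(U − E))/ℏ = 2.145.
κw = 4.826, sinh(κw) = 62.33.
The exact tunnelling result is T⁻¹ = 1 + U² sinh²(κw) / [4E(U − E)] = 4307, so T = 0.000232.

T = 0.000232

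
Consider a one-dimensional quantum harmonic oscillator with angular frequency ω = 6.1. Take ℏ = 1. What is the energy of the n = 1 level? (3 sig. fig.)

Using E_n = (n + ½)ℏω: E_1 = 1.5 × 6.1 = 9.150.

E = 9.15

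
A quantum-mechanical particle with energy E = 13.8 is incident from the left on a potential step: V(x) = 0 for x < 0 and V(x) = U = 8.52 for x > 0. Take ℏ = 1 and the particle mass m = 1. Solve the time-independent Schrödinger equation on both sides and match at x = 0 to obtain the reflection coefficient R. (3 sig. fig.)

On each side the TISE gives plane waves with k = √(2m(E − V))/ℏ: k₁ = √(2·1·13.8) = 5.254, k₂ = √(2·1·5.28) = 3.250.
Matching ψ and ψ′ at x = 0 gives r = (k₁ − k₂)/(k₁ + k₂), so R = r² = 0.05554 and T = 1 − R = 0.9445.

R = 0.0555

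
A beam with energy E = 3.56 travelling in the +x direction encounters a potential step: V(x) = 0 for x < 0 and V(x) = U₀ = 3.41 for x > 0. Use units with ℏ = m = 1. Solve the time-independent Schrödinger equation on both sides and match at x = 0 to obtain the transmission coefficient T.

T = 0.565

The wavenumbers are k₁ = √(2mE)/ℏ = 2.668 on the left and k₂ = √(2m(E − U₀))/ℏ = 0.5477 on the right.
Matching ψ and ψ′ at x = 0 gives r = (k₁ − k₂)/(k₁ + k₂), so R = r² = 0.4348 and T = 1 − R = 0.5652.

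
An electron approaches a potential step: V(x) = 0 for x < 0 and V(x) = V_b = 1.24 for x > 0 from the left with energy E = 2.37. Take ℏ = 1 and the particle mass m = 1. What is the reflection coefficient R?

On each side the TISE gives plane waves with k = √(2m(E − V))/ℏ: k₁ = √(2·1·2.37) = 2.177, k₂ = √(2·1·1.13) = 1.503.
Continuity of ψ and ψ′ at the step yields the reflection amplitude r = (k₁ − k₂)/(k₁ + k₂) = 0.1831; thus R = |r|² = 0.03352, T = 0.9665.

R = 0.0335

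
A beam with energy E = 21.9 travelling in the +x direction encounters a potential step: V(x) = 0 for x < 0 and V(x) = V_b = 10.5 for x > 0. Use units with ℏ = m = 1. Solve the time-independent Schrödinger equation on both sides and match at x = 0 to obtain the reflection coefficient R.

R = 0.0262

On each side the TISE gives plane waves with k = √(2m(E − V))/ℏ: k₁ = √(2·1·21.9) = 6.618, k₂ = √(2·1·11.4) = 4.775.
Continuity of ψ and ψ′ at the step yields the reflection amplitude r = (k₁ − k₂)/(k₁ + k₂) = 0.1618; thus R = |r|² = 0.02617, T = 0.9738.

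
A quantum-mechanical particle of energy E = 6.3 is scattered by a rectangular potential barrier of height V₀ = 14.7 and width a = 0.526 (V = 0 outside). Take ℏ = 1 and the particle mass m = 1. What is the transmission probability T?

T = 0.0512

E < V₀: inside the barrier ψ ∝ e^{±κx} with κ = √(2m(V₀ − E))/ℏ = 4.099.
κa = 2.156, sinh(κa) = 4.260.
The exact tunnelling result is T⁻¹ = 1 + V₀² sinh²(κa) / [4E(V₀ − E)] = 19.53, so T = 0.0512.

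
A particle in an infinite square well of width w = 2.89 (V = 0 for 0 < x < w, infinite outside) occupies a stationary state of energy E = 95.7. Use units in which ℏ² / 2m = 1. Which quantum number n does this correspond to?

For an infinite well E_n = n²π²ℏ²/(2mw²), so n = (w/πℏ)√(2mE).
n = (2.89/π) × √(2 × 0.5 × 95.7) = 8.999 → n = 9.

n = 9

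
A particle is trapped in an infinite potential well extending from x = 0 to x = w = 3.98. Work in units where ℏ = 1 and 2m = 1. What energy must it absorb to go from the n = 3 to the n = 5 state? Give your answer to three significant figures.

ΔE = 9.97

E_n = n²π²ℏ²/(2mw²), so ΔE = (5² − 3²) π²ℏ²/(2mw²).
ΔE = 16 × π² / (2 × 0.5 × 3.98²) = 9.969.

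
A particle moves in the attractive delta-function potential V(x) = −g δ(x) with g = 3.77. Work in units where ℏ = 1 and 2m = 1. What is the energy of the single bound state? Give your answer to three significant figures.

E = -3.55

For x ≠ 0 the bound state is ψ ∝ e^{−κ|x|}; integrating the TISE across the delta gives the cusp condition 2κ = 2mg/ℏ², so κ = 1.885.
Then E = −ℏ²κ²/(2m) = −mg²/(2ℏ²) = -3.553.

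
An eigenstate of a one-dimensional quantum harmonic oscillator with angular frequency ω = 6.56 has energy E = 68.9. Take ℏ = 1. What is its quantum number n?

n = 10

E_n = ℏω(n + ½) ⇒ n = E/(ℏω) − ½ = 68.9/6.56 − 0.5 = 10.003 → n = 10.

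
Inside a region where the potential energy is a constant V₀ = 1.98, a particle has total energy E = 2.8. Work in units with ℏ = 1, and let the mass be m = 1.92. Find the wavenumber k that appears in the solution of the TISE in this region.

With E > V₀ the solution is oscillatory, ψ ∝ e^{±ikx} with k = √(2m(E − V₀))/ℏ.
k = √(2 × 1.92 × 0.82) = 1.774.

k = 1.77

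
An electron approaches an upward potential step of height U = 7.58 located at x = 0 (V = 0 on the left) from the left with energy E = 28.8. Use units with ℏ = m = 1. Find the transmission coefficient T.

On each side the TISE gives plane waves with k = √(2m(E − V))/ℏ: k₁ = √(2·1·28.8) = 7.589, k₂ = √(2·1·21.22) = 6.515.
Continuity of ψ and ψ′ at the step yields the reflection amplitude r = (k₁ − k₂)/(k₁ + k₂) = 0.07621; thus R = |r|² = 0.005808, T = 0.9942.

T = 0.994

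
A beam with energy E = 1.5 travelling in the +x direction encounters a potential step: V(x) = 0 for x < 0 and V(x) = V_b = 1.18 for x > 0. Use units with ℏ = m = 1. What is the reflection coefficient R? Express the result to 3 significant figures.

On each side the TISE gives plane waves with k = √(2m(E − V))/ℏ: k₁ = √(2·1·1.5) = 1.732, k₂ = √(2·1·0.32) = 0.8000.
Matching ψ and ψ′ at x = 0 gives r = (k₁ − k₂)/(k₁ + k₂), so R = r² = 0.1355 and T = 1 − R = 0.8645.

R = 0.135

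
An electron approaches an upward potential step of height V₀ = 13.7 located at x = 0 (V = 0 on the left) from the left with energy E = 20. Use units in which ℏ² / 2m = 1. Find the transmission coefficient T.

On each side the TISE gives plane waves with k = √(2m(E − V))/ℏ: k₁ = √(2·½·20) = 4.472, k₂ = √(2·½·6.3) = 2.510.
Matching ψ and ψ′ at x = 0 gives r = (k₁ − k₂)/(k₁ + k₂), so R = r² = 0.07898 and T = 1 − R = 0.9210.

T = 0.921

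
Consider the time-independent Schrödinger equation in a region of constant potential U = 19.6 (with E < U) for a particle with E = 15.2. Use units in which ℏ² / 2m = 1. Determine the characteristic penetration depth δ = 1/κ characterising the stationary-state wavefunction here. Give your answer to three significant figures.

δ = 0.477

Since E < U the TISE in this region is ψ'' = κ²ψ with κ = √(2m(U − E))/ℏ.
κ = √(2 × 0.5 × 4.4) = 2.098. The penetration depth is δ = 1/κ = 0.477.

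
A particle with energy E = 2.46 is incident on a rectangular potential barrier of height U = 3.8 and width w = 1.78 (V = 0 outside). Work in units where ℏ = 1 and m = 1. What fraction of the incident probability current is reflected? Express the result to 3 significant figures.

R = 0.989

Since E < U the interior solution is evanescent with decay constant κ = √(2m(U − E))/ℏ = 1.637.
κw = 2.914, sinh(κw) = 9.188.
The exact tunnelling result is T⁻¹ = 1 + U² sinh²(κw) / [4E(U − E)] = 93.45, so T = 0.0107.
R = 1 − T = 0.989.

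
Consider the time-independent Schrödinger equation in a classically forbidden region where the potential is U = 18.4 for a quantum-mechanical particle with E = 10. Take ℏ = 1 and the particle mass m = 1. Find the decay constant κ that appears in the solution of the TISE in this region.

Since E < U the TISE in this region is ψ'' = κ²ψ with κ = √(2m(U − E))/ℏ.
κ = √(2 × 1 × 8.4) = 4.099.

κ = 4.10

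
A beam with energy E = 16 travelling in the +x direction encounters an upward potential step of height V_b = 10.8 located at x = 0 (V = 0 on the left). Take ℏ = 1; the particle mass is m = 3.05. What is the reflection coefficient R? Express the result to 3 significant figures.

R = 0.0750

The wavenumbers are k₁ = √(2mE)/ℏ = 9.879 on the left and k₂ = √(2m(E − V_b))/ℏ = 5.632 on the right.
Matching ψ and ψ′ at x = 0 gives r = (k₁ − k₂)/(k₁ + k₂), so R = r² = 0.07497 and T = 1 − R = 0.9250.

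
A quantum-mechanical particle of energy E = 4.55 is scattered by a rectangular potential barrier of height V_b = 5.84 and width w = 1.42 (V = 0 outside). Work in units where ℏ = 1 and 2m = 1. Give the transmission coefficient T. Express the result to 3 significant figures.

Since E < V_b the interior solution is evanescent with decay constant κ = √(2m(V_b − E))/ℏ = 1.136.
κw = 1.613, sinh(κw) = 2.409.
The exact tunnelling result is T⁻¹ = 1 + V_b² sinh²(κw) / [4E(V_b − E)] = 9.429, so T = 0.106.

T = 0.106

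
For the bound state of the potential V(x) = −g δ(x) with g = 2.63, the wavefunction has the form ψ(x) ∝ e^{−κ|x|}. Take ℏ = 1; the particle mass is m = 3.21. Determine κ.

Integrate −(ℏ²/2m)ψ'' − gδ(x)ψ = Eψ from −ε to +ε: the ψ'' term gives ψ'(0⁺) − ψ'(0⁻) and the δ term gives −(2mg/ℏ²)ψ(0).
With ψ ∝ e^{−κ|x|} this yields −2κ = −2mg/ℏ², so κ = mg/ℏ² = 8.442.

κ = 8.44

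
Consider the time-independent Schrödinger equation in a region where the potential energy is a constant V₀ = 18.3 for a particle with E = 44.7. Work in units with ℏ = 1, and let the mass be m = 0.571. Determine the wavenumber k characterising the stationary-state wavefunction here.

With E > V₀ the solution is oscillatory, ψ ∝ e^{±ikx} with k = √(2m(E − V₀))/ℏ.
k = √(2 × 0.571 × 26.4) = 5.491.

k = 5.49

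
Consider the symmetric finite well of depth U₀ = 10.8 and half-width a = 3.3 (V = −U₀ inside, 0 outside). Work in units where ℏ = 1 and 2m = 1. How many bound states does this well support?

The dimensionless depth is z₀ = a√(2mU₀)/ℏ = 3.3 × √(10.80) = 10.84.
The even/odd transcendental equations gain one root per π/2 in z₀, giving N = 1 + ⌊2z₀/π⌋ = 1 + ⌊6.904⌋ = 7.

N = 7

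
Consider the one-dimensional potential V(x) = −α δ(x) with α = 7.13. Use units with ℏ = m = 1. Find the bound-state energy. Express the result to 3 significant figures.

The bound state is ψ(x) = √κ e^{−κ|x|}. The derivative jump ψ'(0⁺) − ψ'(0⁻) = −(2mα/ℏ²)ψ(0) fixes κ = mα/ℏ² = 7.130.
Then E = −ℏ²κ²/(2m) = −mα²/(2ℏ²) = -25.42.

E = -25.4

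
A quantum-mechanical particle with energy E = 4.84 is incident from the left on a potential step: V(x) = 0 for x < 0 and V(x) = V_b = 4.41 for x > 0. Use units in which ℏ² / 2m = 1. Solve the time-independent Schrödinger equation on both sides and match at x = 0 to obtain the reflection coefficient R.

R = 0.292

On each side the TISE gives plane waves with k = √(2m(E − V))/ℏ: k₁ = √(2·½·4.84) = 2.200, k₂ = √(2·½·0.43) = 0.6557.
Matching ψ and ψ′ at x = 0 gives r = (k₁ − k₂)/(k₁ + k₂), so R = r² = 0.2924 and T = 1 − R = 0.7076.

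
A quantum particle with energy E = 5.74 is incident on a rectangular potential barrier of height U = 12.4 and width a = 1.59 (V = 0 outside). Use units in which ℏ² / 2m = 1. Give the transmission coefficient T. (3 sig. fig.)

T = 0.00108

E < U: inside the barrier ψ ∝ e^{±κx} with κ = √(2m(U − E))/ℏ = 2.581.
κa = 4.103, sinh(κa) = 30.26.
Matching ψ, ψ′ at both faces gives T = [1 + U² sinh²(κa) / (4E(U − E))]⁻¹ = 1/921.9 = 0.00108.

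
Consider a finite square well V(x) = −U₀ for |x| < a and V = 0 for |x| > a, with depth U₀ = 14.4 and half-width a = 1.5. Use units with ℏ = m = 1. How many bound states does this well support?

The dimensionless depth is z₀ = a√(2mU₀)/ℏ = 1.5 × √(28.80) = 8.050.
The even/odd transcendental equations gain one root per π/2 in z₀, giving N = 1 + ⌊2z₀/π⌋ = 1 + ⌊5.125⌋ = 6.

N = 6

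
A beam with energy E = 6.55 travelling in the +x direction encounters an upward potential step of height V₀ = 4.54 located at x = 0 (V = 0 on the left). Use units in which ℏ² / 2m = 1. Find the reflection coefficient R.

R = 0.0824

The wavenumbers are k₁ = √(2mE)/ℏ = 2.559 on the left and k₂ = √(2m(E − V₀))/ℏ = 1.418 on the right.
Matching ψ and ψ′ at x = 0 gives r = (k₁ − k₂)/(k₁ + k₂), so R = r² = 0.08239 and T = 1 − R = 0.9176.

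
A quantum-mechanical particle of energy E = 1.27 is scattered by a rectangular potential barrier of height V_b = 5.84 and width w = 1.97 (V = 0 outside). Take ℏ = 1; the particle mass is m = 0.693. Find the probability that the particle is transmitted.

E < V_b: inside the barrier ψ ∝ e^{±κx} with κ = √(2m(V_b − E))/ℏ = 2.517.
κw = 4.958, sinh(κw) = 71.15.
The exact tunnelling result is T⁻¹ = 1 + V_b² sinh²(κw) / [4E(V_b − E)] = 7438, so T = 0.000134.

T = 0.000134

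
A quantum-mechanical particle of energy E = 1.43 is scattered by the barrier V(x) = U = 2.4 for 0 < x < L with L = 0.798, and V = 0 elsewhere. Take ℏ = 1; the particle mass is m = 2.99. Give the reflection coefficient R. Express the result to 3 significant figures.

R = 0.921

E < U: inside the barrier ψ ∝ e^{±κx} with κ = √(2m(U − E))/ℏ = 2.408.
κL = 1.922, sinh(κL) = 3.344.
The exact tunnelling result is T⁻¹ = 1 + U² sinh²(κL) / [4E(U − E)] = 12.61, so T = 0.0793.
R = 1 − T = 0.921.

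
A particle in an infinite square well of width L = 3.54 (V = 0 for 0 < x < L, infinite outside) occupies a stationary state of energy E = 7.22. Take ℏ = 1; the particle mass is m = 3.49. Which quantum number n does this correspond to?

For an infinite well E_n = n²π²ℏ²/(2mL²), so n = (L/πℏ)√(2mE).
n = (3.54/π) × √(2 × 3.49 × 7.22) = 7.999 → n = 8.

n = 8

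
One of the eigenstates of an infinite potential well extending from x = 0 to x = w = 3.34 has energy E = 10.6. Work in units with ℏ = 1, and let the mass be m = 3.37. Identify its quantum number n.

From E_n = n²π²ℏ²/(2mw²) invert to n = √(2mw²E)/(πℏ).
n = (3.34/π) × √(2 × 3.37 × 10.6) = 8.986 → n = 9.

n = 9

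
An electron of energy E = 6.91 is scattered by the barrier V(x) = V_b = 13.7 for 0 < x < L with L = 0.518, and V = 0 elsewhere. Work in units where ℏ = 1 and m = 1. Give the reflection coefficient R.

R = 0.916

E < V_b: inside the barrier ψ ∝ e^{±κx} with κ = √(2m(V_b − E))/ℏ = 3.685.
κL = 1.909, sinh(κL) = 3.299.
The exact tunnelling result is T⁻¹ = 1 + V_b² sinh²(κL) / [4E(V_b − E)] = 11.88, so T = 0.0842.
R = 1 − T = 0.916.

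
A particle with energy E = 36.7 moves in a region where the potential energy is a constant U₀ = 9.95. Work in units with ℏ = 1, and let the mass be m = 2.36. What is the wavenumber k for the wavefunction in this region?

With E > U₀ the solution is oscillatory, ψ ∝ e^{±ikx} with k = √(2m(E − U₀))/ℏ.
k = √(2 × 2.36 × 26.75) = 11.24.

k = 11.2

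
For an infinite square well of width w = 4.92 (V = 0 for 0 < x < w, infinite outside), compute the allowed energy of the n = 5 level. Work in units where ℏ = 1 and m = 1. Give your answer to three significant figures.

E = 5.10

The infinite-well eigenfunctions ψ_n = √(2/w) sin(nπx/w) vanish at both walls, giving E_n = n²π²ℏ²/(2mw²).
E_5 = 5² × π² / (2 × 1 × 4.92²) = 5.097.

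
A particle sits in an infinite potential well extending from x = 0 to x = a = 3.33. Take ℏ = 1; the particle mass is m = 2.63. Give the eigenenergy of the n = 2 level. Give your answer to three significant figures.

Requiring ψ(0) = ψ(a) = 0 quantises k = nπ/a, hence E_n = ℏ²k²/2m = n²π²ℏ²/(2ma²).
E_2 = 2² × π² / (2 × 2.63 × 3.33²) = 0.6768.

E = 0.677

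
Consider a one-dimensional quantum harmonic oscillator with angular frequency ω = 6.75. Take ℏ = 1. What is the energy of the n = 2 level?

Using E_n = (n + ½)ℏω: E_2 = 2.5 × 6.75 = 16.88.

E = 16.9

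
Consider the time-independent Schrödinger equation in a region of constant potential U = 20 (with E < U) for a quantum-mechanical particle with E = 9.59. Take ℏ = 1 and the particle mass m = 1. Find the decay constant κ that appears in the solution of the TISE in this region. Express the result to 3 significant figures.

κ = 4.56

Since E < U the TISE in this region is ψ'' = κ²ψ with κ = √(2m(U − E))/ℏ.
κ = √(2 × 1 × 10.41) = 4.563.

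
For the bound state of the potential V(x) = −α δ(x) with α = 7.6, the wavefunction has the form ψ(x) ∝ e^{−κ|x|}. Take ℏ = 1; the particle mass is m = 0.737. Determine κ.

κ = 5.60

Integrate −(ℏ²/2m)ψ'' − αδ(x)ψ = Eψ from −ε to +ε: the ψ'' term gives ψ'(0⁺) − ψ'(0⁻) and the δ term gives −(2mα/ℏ²)ψ(0).
With ψ ∝ e^{−κ|x|} this yields −2κ = −2mα/ℏ², so κ = mα/ℏ² = 5.601.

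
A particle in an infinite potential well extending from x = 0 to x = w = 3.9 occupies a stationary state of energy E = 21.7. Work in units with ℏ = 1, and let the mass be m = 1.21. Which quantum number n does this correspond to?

For an infinite well E_n = n²π²ℏ²/(2mw²), so n = (w/πℏ)√(2mE).
n = (3.9/π) × √(2 × 1.21 × 21.7) = 8.996 → n = 9.

n = 9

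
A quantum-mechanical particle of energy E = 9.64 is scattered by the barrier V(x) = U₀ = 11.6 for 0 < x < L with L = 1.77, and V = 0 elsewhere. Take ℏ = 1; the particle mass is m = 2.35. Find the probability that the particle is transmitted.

T = 0.0000485

Since E < U₀ the interior solution is evanescent with decay constant κ = √(2m(U₀ − E))/ℏ = 3.035.
κL = 5.372, sinh(κL) = 107.7.
The exact tunnelling result is T⁻¹ = 1 + U₀² sinh²(κL) / [4E(U₀ − E)] = 20640, so T = 0.0000485.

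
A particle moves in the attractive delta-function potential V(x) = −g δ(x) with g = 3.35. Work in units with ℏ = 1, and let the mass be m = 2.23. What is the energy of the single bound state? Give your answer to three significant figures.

The bound state is ψ(x) = √κ e^{−κ|x|}. The derivative jump ψ'(0⁺) − ψ'(0⁻) = −(2mg/ℏ²)ψ(0) fixes κ = mg/ℏ² = 7.471.
Then E = −ℏ²κ²/(2m) = −mg²/(2ℏ²) = -12.51.

E = -12.5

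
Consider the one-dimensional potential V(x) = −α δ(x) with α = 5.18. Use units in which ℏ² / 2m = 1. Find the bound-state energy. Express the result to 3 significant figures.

E = -6.71

For x ≠ 0 the bound state is ψ ∝ e^{−κ|x|}; integrating the TISE across the delta gives the cusp condition 2κ = 2mα/ℏ², so κ = 2.590.
Then E = −ℏ²κ²/(2m) = −mα²/(2ℏ²) = -6.708.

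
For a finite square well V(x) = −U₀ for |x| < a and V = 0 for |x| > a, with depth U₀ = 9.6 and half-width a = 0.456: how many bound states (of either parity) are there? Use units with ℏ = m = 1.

Define the well-strength parameter z₀ = (a/ℏ)√(2mU₀) = 0.456 × √(2·1·9.6) = 1.998.
A new bound state (alternating even/odd) appears each time z₀ passes a multiple of π/2, so N = ⌊2z₀/π⌋ + 1 = ⌊1.272⌋ + 1 = 2.

N = 2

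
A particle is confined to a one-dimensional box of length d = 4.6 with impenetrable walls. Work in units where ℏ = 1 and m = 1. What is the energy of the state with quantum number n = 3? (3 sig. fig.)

E = 2.10

The infinite-well eigenfunctions ψ_n = √(2/d) sin(nπx/d) vanish at both walls, giving E_n = n²π²ℏ²/(2md²).
E_3 = 3² × π² / (2 × 1 × 4.6²) = 2.099.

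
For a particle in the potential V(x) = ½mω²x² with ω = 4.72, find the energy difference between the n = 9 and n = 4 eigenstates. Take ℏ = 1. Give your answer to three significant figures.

E_n = ℏω(n + ½), so ΔE = (9 − 4) ℏω = 5 × 4.72 = 23.60.

ΔE = 23.6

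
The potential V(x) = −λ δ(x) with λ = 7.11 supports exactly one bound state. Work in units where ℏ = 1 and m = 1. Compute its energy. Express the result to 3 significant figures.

E = -25.3

For x ≠ 0 the bound state is ψ ∝ e^{−κ|x|}; integrating the TISE across the delta gives the cusp condition 2κ = 2mλ/ℏ², so κ = 7.110.
Then E = −ℏ²κ²/(2m) = −mλ²/(2ℏ²) = -25.28.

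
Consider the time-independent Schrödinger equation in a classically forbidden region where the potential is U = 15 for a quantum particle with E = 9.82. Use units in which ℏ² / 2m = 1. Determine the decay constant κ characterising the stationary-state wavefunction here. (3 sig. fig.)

Since E < U the TISE in this region is ψ'' = κ²ψ with κ = √(2m(U − E))/ℏ.
κ = √(2 × 0.5 × 5.18) = 2.276.

κ = 2.28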